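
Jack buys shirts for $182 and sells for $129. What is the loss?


Selling price = $129
Cost price = $182
Loss = cost price - selling price:
Loss = $182 - $129 = $53

$53


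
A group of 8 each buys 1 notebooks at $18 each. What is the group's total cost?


Cost per person:
1 x $18 = $18
Group total:
8 x $18 = $144

$144


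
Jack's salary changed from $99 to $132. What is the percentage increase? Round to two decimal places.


Find the absolute change:
|132 - 99| = 33
Divide by original and multiply by 100:
33 / 99 x 100 = 33.3333...% ≈ 33.33%

33.33%


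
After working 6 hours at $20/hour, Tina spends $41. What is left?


Calculate earnings:
6 x $20 = $120
Subtract spending:
$120 - $41 = $79

$79


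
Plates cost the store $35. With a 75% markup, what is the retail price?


Calculate the markup amount:
75% of $35 = $26.25
Add to cost:
$35 + $26.25 = $61.25

$61.25


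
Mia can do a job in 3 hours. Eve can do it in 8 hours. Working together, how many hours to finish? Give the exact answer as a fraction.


Mia's rate: 1/3 of the job per hour
Eve's rate: 1/8 of the job per hour
Combined rate: 1/3 + 1/8 = 11/24 per hour
Time = 1 / (11/24) = 24/11 hours (≈ 2.18 hours)

24/11 hours


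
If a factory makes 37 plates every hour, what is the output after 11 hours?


Production rate: 37 plates per hour
Time: 11 hours
Total: 37 x 11 = 407 plates

407 plates


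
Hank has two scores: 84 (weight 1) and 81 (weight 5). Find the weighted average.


Weighted sum:
1 x 84 + 5 x 81 = 489
Total weight:
1 + 5 = 6
Weighted average:
489 / 6 = 81.5

81.5


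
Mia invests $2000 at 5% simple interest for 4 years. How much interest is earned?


Use the formula I = P x R x T / 100
P x R x T = 2000 x 5 x 4 = 40000
I = 40000 / 100 = $400

$400


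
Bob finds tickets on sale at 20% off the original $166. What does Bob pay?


Calculate the discount amount:
20% of $166 = $33.20
Subtract from original:
$166 - $33.20 = $132.80

$132.80


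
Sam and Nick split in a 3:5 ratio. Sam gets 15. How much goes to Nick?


Find the multiplier:
15 / 3 = 5
Apply to Nick's share:
5 x 5 = 25

25


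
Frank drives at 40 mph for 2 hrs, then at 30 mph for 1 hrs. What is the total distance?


Leg 1 distance:
40 x 2 = 80 miles
Leg 2 distance:
30 x 1 = 30 miles
Total distance:
80 + 30 = 110 miles

110 miles


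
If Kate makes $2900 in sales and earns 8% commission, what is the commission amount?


Convert rate to decimal:
8% = 0.08
Multiply by sales:
$2900 x 0.08 = $232

$232


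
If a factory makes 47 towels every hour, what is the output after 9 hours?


Production rate: 47 towels per hour
Time: 9 hours
Total: 47 x 9 = 423 towels

423 towels


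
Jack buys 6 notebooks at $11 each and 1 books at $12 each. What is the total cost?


Cost of notebooks:
6 x $11 = $66
Cost of books:
1 x $12 = $12
Add both:
$66 + $12 = $78

$78


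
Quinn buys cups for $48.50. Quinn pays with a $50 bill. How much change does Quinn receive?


Start with the amount paid:
$50
Subtract the price:
$50 - $48.50 = $1.50

$1.50


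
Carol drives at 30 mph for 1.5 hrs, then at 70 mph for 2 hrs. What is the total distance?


Leg 1 distance:
30 x 1.5 = 45 miles
Leg 2 distance:
70 x 2 = 140 miles
Total distance:
45 + 140 = 185 miles

185 miles


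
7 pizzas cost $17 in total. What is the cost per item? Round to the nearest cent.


Total cost: $17
Number of items: 7
Unit price: $17 / 7 = $2.4285... ≈ $2.43

$2.43


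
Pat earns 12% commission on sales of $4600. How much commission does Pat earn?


Convert rate to decimal:
12% = 0.12
Multiply by sales:
$4600 x 0.12 = $552

$552


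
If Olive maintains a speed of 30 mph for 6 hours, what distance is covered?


Use the formula: distance = speed x time
Speed = 30 mph, Time = 6 hours
30 x 6 = 180 miles

180 miles


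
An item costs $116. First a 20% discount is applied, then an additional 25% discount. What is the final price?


First discount:
20% of $116 = $23.20
Price after first discount:
$116 - $23.20 = $92.80
Second discount:
25% of $92.80 = $23.20
Final price:
$92.80 - $23.20 = $69.60

$69.60


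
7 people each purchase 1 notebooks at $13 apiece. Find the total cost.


Cost per person:
1 x $13 = $13
Group total:
7 x $13 = $91

$91


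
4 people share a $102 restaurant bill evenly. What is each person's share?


Total bill: $102
Number of people: 4
Each pays: $102 / 4 = $25.50

$25.50


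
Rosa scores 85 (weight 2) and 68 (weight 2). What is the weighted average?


Weighted sum:
2 x 85 + 2 x 68 = 306
Total weight:
2 + 2 = 4
Weighted average:
306 / 4 = 76.5

76.5


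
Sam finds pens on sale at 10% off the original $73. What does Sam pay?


Calculate the discount amount:
10% of $73 = $7.30
Subtract from original:
$73 - $7.30 = $65.70

$65.70


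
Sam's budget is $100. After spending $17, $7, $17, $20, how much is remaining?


Add up expenses:
$17 + $7 + $17 + $20 = $61
Subtract from budget:
$100 - $61 = $39

$39


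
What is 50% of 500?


Convert percentage to decimal:
50% = 0.5
Multiply:
500 x 0.5 = 250

250


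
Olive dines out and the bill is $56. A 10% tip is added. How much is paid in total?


Calculate the tip:
10% of $56 = $5.60
Add tip to meal cost:
$56 + $5.60 = $61.60

$61.60


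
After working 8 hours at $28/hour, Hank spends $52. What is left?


Calculate earnings:
8 x $28 = $224
Subtract spending:
$224 - $52 = $172

$172


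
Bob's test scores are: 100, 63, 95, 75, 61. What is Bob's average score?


Add the scores:
100 + 63 + 95 + 75 + 61 = 394
Divide by the number of tests:
394 / 5 = 78.8

78.8


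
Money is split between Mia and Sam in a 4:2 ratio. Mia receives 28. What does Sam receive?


Find the multiplier:
28 / 4 = 7
Apply to Sam's share:
2 x 7 = 14

14


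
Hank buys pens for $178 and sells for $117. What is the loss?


Selling price = $117
Cost price = $178
Loss = cost price - selling price:
Loss = $178 - $117 = $61

$61


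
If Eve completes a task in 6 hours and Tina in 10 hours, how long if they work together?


Eve's rate: 1/6 of the job per hour
Tina's rate: 1/10 of the job per hour
Combined rate: 1/6 + 1/10 = 4/15 per hour
Time = 1 / (4/15) = 15/4 = 3.75 hours

3.75 hours


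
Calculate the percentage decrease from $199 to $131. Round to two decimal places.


Find the absolute change:
|131 - 199| = 68
Divide by original and multiply by 100:
68 / 199 x 100 = 34.1708...% ≈ 34.17%

34.17%


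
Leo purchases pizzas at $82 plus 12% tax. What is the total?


Calculate the tax:
12% of $82 = $9.84
Add tax to price:
$82 + $9.84 = $91.84

$91.84


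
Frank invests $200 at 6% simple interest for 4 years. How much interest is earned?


Use the formula I = P x R x T / 100
P x R x T = 200 x 6 x 4 = 4800
I = 4800 / 100 = $48

$48


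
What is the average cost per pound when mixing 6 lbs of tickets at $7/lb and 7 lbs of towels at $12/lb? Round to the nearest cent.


Cost of tickets:
6 x $7 = $42
Cost of towels:
7 x $12 = $84
Total cost: $42 + $84 = $126
Total weight: 13 lbs
Average: $126 / 13 = $9.6923... ≈ $9.69/lb

$9.69/lb


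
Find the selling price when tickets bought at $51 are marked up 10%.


Calculate the markup amount:
10% of $51 = $5.10
Add to cost:
$51 + $5.10 = $56.10

$56.10


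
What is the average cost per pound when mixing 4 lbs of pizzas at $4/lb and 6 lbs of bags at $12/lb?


Cost of pizzas:
4 x $4 = $16
Cost of bags:
6 x $12 = $72
Total cost: $16 + $72 = $88
Total weight: 10 lbs
Average: $88 / 10 = $8.80/lb

$8.80/lb


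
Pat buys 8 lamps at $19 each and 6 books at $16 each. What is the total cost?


Cost of lamps:
8 x $19 = $152
Cost of books:
6 x $16 = $96
Add both:
$152 + $96 = $248

$248


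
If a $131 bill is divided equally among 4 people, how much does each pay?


Total bill: $131
Number of people: 4
Each pays: $131 / 4 = $32.75

$32.75


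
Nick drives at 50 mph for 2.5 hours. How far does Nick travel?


Use the formula: distance = speed x time
Speed = 50 mph, Time = 2.5 hours
50 x 2.5 = 125 miles

125 miles


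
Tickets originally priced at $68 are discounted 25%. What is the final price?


Calculate the discount amount:
25% of $68 = $17
Subtract from original:
$68 - $17 = $51

$51


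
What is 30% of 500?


Convert percentage to decimal:
30% = 0.3
Multiply:
500 x 0.3 = 150

150


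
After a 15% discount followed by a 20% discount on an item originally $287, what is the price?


First discount:
15% of $287 = $43.05
Price after first discount:
$287 - $43.05 = $243.95
Second discount:
20% of $243.95 = $48.79
Final price:
$243.95 - $48.79 = $195.16

$195.16


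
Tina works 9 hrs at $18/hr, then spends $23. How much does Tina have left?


Calculate earnings:
9 x $18 = $162
Subtract spending:
$162 - $23 = $139

$139


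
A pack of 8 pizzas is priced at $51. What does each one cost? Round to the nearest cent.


Total cost: $51
Number of items: 8
Unit price: $51 / 8 = $6.375 ≈ $6.38

$6.38


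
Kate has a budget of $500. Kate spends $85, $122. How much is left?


Add up expenses:
$85 + $122 = $207
Subtract from budget:
$500 - $207 = $293

$293


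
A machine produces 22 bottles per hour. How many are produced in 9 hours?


Production rate: 22 bottles per hour
Time: 9 hours
Total: 22 x 9 = 198 bottles

198 bottles


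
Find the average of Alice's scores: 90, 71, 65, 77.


Add the scores:
90 + 71 + 65 + 77 = 303
Divide by the number of tests:
303 / 4 = 75.75

75.75


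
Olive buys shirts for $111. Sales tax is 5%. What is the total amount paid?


Calculate the tax:
5% of $111 = $5.55
Add tax to price:
$111 + $5.55 = $116.55

$116.55


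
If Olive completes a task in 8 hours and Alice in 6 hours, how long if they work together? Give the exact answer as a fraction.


Olive's rate: 1/8 of the job per hour
Alice's rate: 1/6 of the job per hour
Combined rate: 1/8 + 1/6 = 7/24 per hour
Time = 1 / (7/24) = 24/7 hours (≈ 3.43 hours)

24/7 hours


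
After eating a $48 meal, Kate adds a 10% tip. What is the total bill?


Calculate the tip:
10% of $48 = $4.80
Add tip to meal cost:
$48 + $4.80 = $52.80

$52.80


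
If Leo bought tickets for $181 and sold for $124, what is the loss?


Selling price = $124
Cost price = $181
Loss = cost price - selling price:
Loss = $181 - $124 = $57

$57


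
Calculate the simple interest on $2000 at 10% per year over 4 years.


Use the formula I = P x R x T / 100
P x R x T = 2000 x 10 x 4 = 80000
I = 80000 / 100 = $800

$800


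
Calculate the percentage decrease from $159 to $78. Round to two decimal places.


Find the absolute change:
|78 - 159| = 81
Divide by original and multiply by 100:
81 / 159 x 100 = 50.9433...% ≈ 50.94%

50.94%


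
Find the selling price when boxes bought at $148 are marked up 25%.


Calculate the markup amount:
25% of $148 = $37
Add to cost:
$148 + $37 = $185

$185


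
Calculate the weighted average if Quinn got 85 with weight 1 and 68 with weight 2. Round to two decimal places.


Weighted sum:
1 x 85 + 2 x 68 = 221
Total weight:
1 + 2 = 3
Weighted average:
221 / 3 = 73.6666... ≈ 73.67

73.67


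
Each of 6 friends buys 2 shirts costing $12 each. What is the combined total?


Cost per person:
2 x $12 = $24
Group total:
6 x $24 = $144

$144


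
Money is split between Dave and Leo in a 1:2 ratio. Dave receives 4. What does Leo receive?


Find the multiplier:
4 / 1 = 4
Apply to Leo's share:
2 x 4 = 8

8


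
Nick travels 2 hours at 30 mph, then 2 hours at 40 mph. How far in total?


Leg 1 distance:
30 x 2 = 60 miles
Leg 2 distance:
40 x 2 = 80 miles
Total distance:
60 + 80 = 140 miles

140 miles


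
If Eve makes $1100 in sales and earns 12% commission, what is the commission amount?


Convert rate to decimal:
12% = 0.12
Multiply by sales:
$1100 x 0.12 = $132

$132


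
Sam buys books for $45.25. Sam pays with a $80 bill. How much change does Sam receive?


Start with the amount paid:
$80
Subtract the price:
$80 - $45.25 = $34.75

$34.75


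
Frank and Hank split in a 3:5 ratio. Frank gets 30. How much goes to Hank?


Find the multiplier:
30 / 3 = 10
Apply to Hank's share:
5 x 10 = 50

50


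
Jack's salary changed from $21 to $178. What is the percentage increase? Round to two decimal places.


Find the absolute change:
|178 - 21| = 157
Divide by original and multiply by 100:
157 / 21 x 100 = 747.6190...% ≈ 747.62%

747.62%


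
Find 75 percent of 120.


Convert percentage to decimal:
75% = 0.75
Multiply:
120 x 0.75 = 90

90


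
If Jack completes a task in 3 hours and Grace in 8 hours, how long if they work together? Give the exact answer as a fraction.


Jack's rate: 1/3 of the job per hour
Grace's rate: 1/8 of the job per hour
Combined rate: 1/3 + 1/8 = 11/24 per hour
Time = 1 / (11/24) = 24/11 hours (≈ 2.18 hours)

24/11 hours


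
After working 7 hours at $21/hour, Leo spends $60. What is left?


Calculate earnings:
7 x $21 = $147
Subtract spending:
$147 - $60 = $87

$87


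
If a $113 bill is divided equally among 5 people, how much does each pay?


Total bill: $113
Number of people: 5
Each pays: $113 / 5 = $22.60

$22.60


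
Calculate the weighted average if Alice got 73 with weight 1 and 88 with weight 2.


Weighted sum:
1 x 73 + 2 x 88 = 249
Total weight:
1 + 2 = 3
Weighted average:
249 / 3 = 83

83


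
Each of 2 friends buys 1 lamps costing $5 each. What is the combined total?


Cost per person:
1 x $5 = $5
Group total:
2 x $5 = $10

$10


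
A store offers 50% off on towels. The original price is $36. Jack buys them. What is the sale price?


Calculate the discount amount:
50% of $36 = $18
Subtract from original:
$36 - $18 = $18

$18


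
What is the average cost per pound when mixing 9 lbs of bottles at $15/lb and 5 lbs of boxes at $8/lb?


Cost of bottles:
9 x $15 = $135
Cost of boxes:
5 x $8 = $40
Total cost: $135 + $40 = $175
Total weight: 14 lbs
Average: $175 / 14 = $12.50/lb

$12.50/lb


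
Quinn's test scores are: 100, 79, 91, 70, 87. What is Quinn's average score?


Add the scores:
100 + 79 + 91 + 70 + 87 = 427
Divide by the number of tests:
427 / 5 = 85.4

85.4


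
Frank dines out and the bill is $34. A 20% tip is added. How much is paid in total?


Calculate the tip:
20% of $34 = $6.80
Add tip to meal cost:
$34 + $6.80 = $40.80

$40.80


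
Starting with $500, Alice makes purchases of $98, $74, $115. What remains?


Add up expenses:
$98 + $74 + $115 = $287
Subtract from budget:
$500 - $287 = $213

$213


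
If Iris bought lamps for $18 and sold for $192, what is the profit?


Selling price = $192
Cost price = $18
Profit = selling price - cost price:
Profit = $192 - $18 = $174

$174


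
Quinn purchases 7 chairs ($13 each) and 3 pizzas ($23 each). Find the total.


Cost of chairs:
7 x $13 = $91
Cost of pizzas:
3 x $23 = $69
Add both:
$91 + $69 = $160

$160


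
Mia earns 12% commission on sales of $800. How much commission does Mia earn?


Convert rate to decimal:
12% = 0.12
Multiply by sales:
$800 x 0.12 = $96

$96


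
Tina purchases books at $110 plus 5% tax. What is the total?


Calculate the tax:
5% of $110 = $5.50
Add tax to price:
$110 + $5.50 = $115.50

$115.50


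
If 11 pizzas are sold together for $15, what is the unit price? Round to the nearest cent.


Total cost: $15
Number of items: 11
Unit price: $15 / 11 = $1.3636... ≈ $1.36

$1.36


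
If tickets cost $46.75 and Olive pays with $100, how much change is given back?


Start with the amount paid:
$100
Subtract the price:
$100 - $46.75 = $53.25

$53.25


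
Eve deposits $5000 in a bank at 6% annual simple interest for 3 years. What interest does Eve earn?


Use the formula I = P x R x T / 100
P x R x T = 5000 x 6 x 3 = 90000
I = 90000 / 100 = $900

$900


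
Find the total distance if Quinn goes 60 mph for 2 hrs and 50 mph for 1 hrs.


Leg 1 distance:
60 x 2 = 120 miles
Leg 2 distance:
50 x 1 = 50 miles
Total distance:
120 + 50 = 170 miles

170 miles


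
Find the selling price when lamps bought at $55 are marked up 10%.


Calculate the markup amount:
10% of $55 = $5.50
Add to cost:
$55 + $5.50 = $60.50

$60.50


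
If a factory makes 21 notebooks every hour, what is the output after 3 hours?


Production rate: 21 notebooks per hour
Time: 3 hours
Total: 21 x 3 = 63 notebooks

63 notebooks


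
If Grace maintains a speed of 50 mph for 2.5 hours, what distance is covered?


Use the formula: distance = speed x time
Speed = 50 mph, Time = 2.5 hours
50 x 2.5 = 125 miles

125 miles


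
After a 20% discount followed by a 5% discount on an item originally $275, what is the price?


First discount:
20% of $275 = $55
Price after first discount:
$275 - $55 = $220
Second discount:
5% of $220 = $11
Final price:
$220 - $11 = $209

$209


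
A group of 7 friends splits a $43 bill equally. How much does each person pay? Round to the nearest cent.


Total bill: $43
Number of people: 7
Each pays: $43 / 7 = $6.1428... ≈ $6.14

$6.14


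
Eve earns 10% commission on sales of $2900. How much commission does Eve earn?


Convert rate to decimal:
10% = 0.1
Multiply by sales:
$2900 x 0.1 = $290

$290


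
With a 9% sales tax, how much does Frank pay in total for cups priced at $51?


Calculate the tax:
9% of $51 = $4.59
Add tax to price:
$51 + $4.59 = $55.59

$55.59


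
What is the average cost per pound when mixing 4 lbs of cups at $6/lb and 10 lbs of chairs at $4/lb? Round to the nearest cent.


Cost of cups:
4 x $6 = $24
Cost of chairs:
10 x $4 = $40
Total cost: $24 + $40 = $64
Total weight: 14 lbs
Average: $64 / 14 = $4.5714... ≈ $4.57/lb

$4.57/lb


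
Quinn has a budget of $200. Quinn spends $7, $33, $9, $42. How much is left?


Add up expenses:
$7 + $33 + $9 + $42 = $91
Subtract from budget:
$200 - $91 = $109

$109


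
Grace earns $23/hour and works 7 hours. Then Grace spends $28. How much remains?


Calculate earnings:
7 x $23 = $161
Subtract spending:
$161 - $28 = $133

$133


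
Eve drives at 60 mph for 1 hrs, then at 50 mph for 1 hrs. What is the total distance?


Leg 1 distance:
60 x 1 = 60 miles
Leg 2 distance:
50 x 1 = 50 miles
Total distance:
60 + 50 = 110 miles

110 miles


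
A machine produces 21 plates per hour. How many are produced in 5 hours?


Production rate: 21 plates per hour
Time: 5 hours
Total: 21 x 5 = 105 plates

105 plates


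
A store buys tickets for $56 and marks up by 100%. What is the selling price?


Calculate the markup amount:
100% of $56 = $56
Add to cost:
$56 + $56 = $112

$112


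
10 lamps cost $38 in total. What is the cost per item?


Total cost: $38
Number of items: 10
Unit price: $38 / 10 = $3.80

$3.80


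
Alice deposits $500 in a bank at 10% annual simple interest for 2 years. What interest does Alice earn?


Use the formula I = P x R x T / 100
P x R x T = 500 x 10 x 2 = 10000
I = 10000 / 100 = $100

$100


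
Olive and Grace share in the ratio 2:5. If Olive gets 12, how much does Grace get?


Find the multiplier:
12 / 2 = 6
Apply to Grace's share:
5 x 6 = 30

30


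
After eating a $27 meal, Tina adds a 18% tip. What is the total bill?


Calculate the tip:
18% of $27 = $4.86
Add tip to meal cost:
$27 + $4.86 = $31.86

$31.86


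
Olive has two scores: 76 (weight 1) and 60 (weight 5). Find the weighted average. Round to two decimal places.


Weighted sum:
1 x 76 + 5 x 60 = 376
Total weight:
1 + 5 = 6
Weighted average:
376 / 6 = 62.6666... ≈ 62.67

62.67


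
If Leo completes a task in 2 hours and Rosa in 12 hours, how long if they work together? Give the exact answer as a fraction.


Leo's rate: 1/2 of the job per hour
Rosa's rate: 1/12 of the job per hour
Combined rate: 1/2 + 1/12 = 7/12 per hour
Time = 1 / (7/12) = 12/7 hours (≈ 1.71 hours)

12/7 hours


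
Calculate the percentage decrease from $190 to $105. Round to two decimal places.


Find the absolute change:
|105 - 190| = 85
Divide by original and multiply by 100:
85 / 190 x 100 = 44.7368...% ≈ 44.74%

44.74%


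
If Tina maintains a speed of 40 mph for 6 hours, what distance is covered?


Use the formula: distance = speed x time
Speed = 40 mph, Time = 6 hours
40 x 6 = 240 miles

240 miles


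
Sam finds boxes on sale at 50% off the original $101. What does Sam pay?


Calculate the discount amount:
50% of $101 = $50.50
Subtract from original:
$101 - $50.50 = $50.50

$50.50


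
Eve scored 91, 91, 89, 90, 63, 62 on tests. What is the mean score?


Add the scores:
91 + 91 + 89 + 90 + 63 + 62 = 486
Divide by the number of tests:
486 / 6 = 81

81


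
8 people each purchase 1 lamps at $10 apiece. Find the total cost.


Cost per person:
1 x $10 = $10
Group total:
8 x $10 = $80

$80


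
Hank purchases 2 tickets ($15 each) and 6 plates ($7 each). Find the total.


Cost of tickets:
2 x $15 = $30
Cost of plates:
6 x $7 = $42
Add both:
$30 + $42 = $72

$72


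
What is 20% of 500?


Convert percentage to decimal:
20% = 0.2
Multiply:
500 x 0.2 = 100

100


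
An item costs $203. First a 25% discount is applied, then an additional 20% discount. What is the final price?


First discount:
25% of $203 = $50.75
Price after first discount:
$203 - $50.75 = $152.25
Second discount:
20% of $152.25 = $30.45
Final price:
$152.25 - $30.45 = $121.80

$121.80


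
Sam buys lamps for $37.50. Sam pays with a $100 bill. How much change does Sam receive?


Start with the amount paid:
$100
Subtract the price:
$100 - $37.50 = $62.50

$62.50


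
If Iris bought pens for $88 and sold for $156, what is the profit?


Selling price = $156
Cost price = $88
Profit = selling price - cost price:
Profit = $156 - $88 = $68

$68


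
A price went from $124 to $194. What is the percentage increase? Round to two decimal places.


Find the absolute change:
|194 - 124| = 70
Divide by original and multiply by 100:
70 / 124 x 100 = 56.4516...% ≈ 56.45%

56.45%


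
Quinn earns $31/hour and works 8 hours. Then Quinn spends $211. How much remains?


Calculate earnings:
8 x $31 = $248
Subtract spending:
$248 - $211 = $37

$37


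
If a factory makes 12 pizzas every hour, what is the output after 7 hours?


Production rate: 12 pizzas per hour
Time: 7 hours
Total: 12 x 7 = 84 pizzas

84 pizzas


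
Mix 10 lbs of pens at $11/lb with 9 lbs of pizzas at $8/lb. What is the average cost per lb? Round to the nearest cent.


Cost of pens:
10 x $11 = $110
Cost of pizzas:
9 x $8 = $72
Total cost: $110 + $72 = $182
Total weight: 19 lbs
Average: $182 / 19 = $9.5789... ≈ $9.58/lb

$9.58/lb


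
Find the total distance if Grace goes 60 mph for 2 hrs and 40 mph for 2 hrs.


Leg 1 distance:
60 x 2 = 120 miles
Leg 2 distance:
40 x 2 = 80 miles
Total distance:
120 + 80 = 200 miles

200 miles


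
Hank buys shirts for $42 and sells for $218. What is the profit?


Selling price = $218
Cost price = $42
Profit = selling price - cost price:
Profit = $218 - $42 = $176

$176


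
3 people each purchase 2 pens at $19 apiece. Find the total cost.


Cost per person:
2 x $19 = $38
Group total:
3 x $38 = $114

$114


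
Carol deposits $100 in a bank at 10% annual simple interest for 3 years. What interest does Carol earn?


Use the formula I = P x R x T / 100
P x R x T = 100 x 10 x 3 = 3000
I = 3000 / 100 = $30

$30


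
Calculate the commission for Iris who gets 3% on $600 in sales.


Convert rate to decimal:
3% = 0.03
Multiply by sales:
$600 x 0.03 = $18

$18


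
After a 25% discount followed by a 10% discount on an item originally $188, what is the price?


First discount:
25% of $188 = $47
Price after first discount:
$188 - $47 = $141
Second discount:
10% of $141 = $14.10
Final price:
$141 - $14.10 = $126.90

$126.90


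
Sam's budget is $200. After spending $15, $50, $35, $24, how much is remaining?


Add up expenses:
$15 + $50 + $35 + $24 = $124
Subtract from budget:
$200 - $124 = $76

$76


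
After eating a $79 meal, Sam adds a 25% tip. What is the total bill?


Calculate the tip:
25% of $79 = $19.75
Add tip to meal cost:
$79 + $19.75 = $98.75

$98.75


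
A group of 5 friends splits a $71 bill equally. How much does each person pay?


Total bill: $71
Number of people: 5
Each pays: $71 / 5 = $14.20

$14.20


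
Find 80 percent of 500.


Convert percentage to decimal:
80% = 0.8
Multiply:
500 x 0.8 = 400

400


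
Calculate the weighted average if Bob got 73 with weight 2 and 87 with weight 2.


Weighted sum:
2 x 73 + 2 x 87 = 320
Total weight:
2 + 2 = 4
Weighted average:
320 / 4 = 80

80


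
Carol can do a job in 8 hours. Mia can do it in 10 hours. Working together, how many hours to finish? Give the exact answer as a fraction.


Carol's rate: 1/8 of the job per hour
Mia's rate: 1/10 of the job per hour
Combined rate: 1/8 + 1/10 = 9/40 per hour
Time = 1 / (9/40) = 40/9 hours (≈ 4.44 hours)

40/9 hours


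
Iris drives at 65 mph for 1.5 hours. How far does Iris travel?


Use the formula: distance = speed x time
Speed = 65 mph, Time = 1.5 hours
65 x 1.5 = 97.5 miles

97.5 miles


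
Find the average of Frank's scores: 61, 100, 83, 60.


Add the scores:
61 + 100 + 83 + 60 = 304
Divide by the number of tests:
304 / 4 = 76

76


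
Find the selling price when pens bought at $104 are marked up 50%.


Calculate the markup amount:
50% of $104 = $52
Add to cost:
$104 + $52 = $156

$156


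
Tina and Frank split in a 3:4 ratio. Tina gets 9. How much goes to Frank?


Find the multiplier:
9 / 3 = 3
Apply to Frank's share:
4 x 3 = 12

12


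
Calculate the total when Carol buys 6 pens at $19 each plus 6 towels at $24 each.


Cost of pens:
6 x $19 = $114
Cost of towels:
6 x $24 = $144
Add both:
$114 + $144 = $258

$258


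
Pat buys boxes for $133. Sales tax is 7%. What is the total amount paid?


Calculate the tax:
7% of $133 = $9.31
Add tax to price:
$133 + $9.31 = $142.31

$142.31


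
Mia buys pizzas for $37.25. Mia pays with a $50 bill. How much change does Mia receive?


Start with the amount paid:
$50
Subtract the price:
$50 - $37.25 = $12.75

$12.75


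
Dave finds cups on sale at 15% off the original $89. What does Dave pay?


Calculate the discount amount:
15% of $89 = $13.35
Subtract from original:
$89 - $13.35 = $75.65

$75.65


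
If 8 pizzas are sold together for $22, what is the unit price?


Total cost: $22
Number of items: 8
Unit price: $22 / 8 = $2.75

$2.75


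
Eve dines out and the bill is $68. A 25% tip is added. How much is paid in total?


Calculate the tip:
25% of $68 = $17
Add tip to meal cost:
$68 + $17 = $85

$85


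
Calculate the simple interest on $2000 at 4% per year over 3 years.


Use the formula I = P x R x T / 100
P x R x T = 2000 x 4 x 3 = 24000
I = 24000 / 100 = $240

$240


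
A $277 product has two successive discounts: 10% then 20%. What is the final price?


First discount:
10% of $277 = $27.70
Price after first discount:
$277 - $27.70 = $249.30
Second discount:
20% of $249.30 = $49.86
Final price:
$249.30 - $49.86 = $199.44

$199.44


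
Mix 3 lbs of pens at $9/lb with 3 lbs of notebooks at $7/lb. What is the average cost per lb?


Cost of pens:
3 x $9 = $27
Cost of notebooks:
3 x $7 = $21
Total cost: $27 + $21 = $48
Total weight: 6 lbs
Average: $48 / 6 = $8/lb

$8/lb


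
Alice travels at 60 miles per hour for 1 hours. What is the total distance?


Use the formula: distance = speed x time
Speed = 60 mph, Time = 1 hours
60 x 1 = 60 miles

60 miles


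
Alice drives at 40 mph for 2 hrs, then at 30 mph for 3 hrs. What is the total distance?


Leg 1 distance:
40 x 2 = 80 miles
Leg 2 distance:
30 x 3 = 90 miles
Total distance:
80 + 90 = 170 miles

170 miles


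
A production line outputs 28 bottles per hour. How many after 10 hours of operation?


Production rate: 28 bottles per hour
Time: 10 hours
Total: 28 x 10 = 280 bottles

280 bottles


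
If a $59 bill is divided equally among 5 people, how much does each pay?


Total bill: $59
Number of people: 5
Each pays: $59 / 5 = $11.80

$11.80


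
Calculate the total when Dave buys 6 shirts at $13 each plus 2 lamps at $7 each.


Cost of shirts:
6 x $13 = $78
Cost of lamps:
2 x $7 = $14
Add both:
$78 + $14 = $92

$92


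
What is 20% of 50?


Convert percentage to decimal:
20% = 0.2
Multiply:
50 x 0.2 = 10

10


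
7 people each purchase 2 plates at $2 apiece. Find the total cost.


Cost per person:
2 x $2 = $4
Group total:
7 x $4 = $28

$28


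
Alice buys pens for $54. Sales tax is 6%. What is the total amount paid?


Calculate the tax:
6% of $54 = $3.24
Add tax to price:
$54 + $3.24 = $57.24

$57.24


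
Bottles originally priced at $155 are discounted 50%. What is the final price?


Calculate the discount amount:
50% of $155 = $77.50
Subtract from original:
$155 - $77.50 = $77.50

$77.50


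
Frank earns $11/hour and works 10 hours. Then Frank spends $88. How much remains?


Calculate earnings:
10 x $11 = $110
Subtract spending:
$110 - $88 = $22

$22


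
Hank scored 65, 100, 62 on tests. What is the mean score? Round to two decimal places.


Add the scores:
65 + 100 + 62 = 227
Divide by the number of tests:
227 / 3 = 75.6666... ≈ 75.67

75.67


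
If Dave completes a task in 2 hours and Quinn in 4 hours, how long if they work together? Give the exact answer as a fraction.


Dave's rate: 1/2 of the job per hour
Quinn's rate: 1/4 of the job per hour
Combined rate: 1/2 + 1/4 = 3/4 per hour
Time = 1 / (3/4) = 4/3 hours (≈ 1.33 hours)

4/3 hours


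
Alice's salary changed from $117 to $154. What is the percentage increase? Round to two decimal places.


Find the absolute change:
|154 - 117| = 37
Divide by original and multiply by 100:
37 / 117 x 100 = 31.6239...% ≈ 31.62%

31.62%


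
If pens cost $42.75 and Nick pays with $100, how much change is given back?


Start with the amount paid:
$100
Subtract the price:
$100 - $42.75 = $57.25

$57.25


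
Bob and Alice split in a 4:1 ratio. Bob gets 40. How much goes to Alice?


Find the multiplier:
40 / 4 = 10
Apply to Alice's share:
1 x 10 = 10

10


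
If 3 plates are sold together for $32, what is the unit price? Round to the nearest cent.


Total cost: $32
Number of items: 3
Unit price: $32 / 3 = $10.6666... ≈ $10.67

$10.67


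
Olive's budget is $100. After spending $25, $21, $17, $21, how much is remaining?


Add up expenses:
$25 + $21 + $17 + $21 = $84
Subtract from budget:
$100 - $84 = $16

$16


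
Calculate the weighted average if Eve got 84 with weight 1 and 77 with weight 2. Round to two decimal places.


Weighted sum:
1 x 84 + 2 x 77 = 238
Total weight:
1 + 2 = 3
Weighted average:
238 / 3 = 79.3333... ≈ 79.33

79.33


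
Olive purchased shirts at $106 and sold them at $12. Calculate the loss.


Selling price = $12
Cost price = $106
Loss = cost price - selling price:
Loss = $106 - $12 = $94

$94


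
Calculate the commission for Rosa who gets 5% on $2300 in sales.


Convert rate to decimal:
5% = 0.05
Multiply by sales:
$2300 x 0.05 = $115

$115


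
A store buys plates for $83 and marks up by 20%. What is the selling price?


Calculate the markup amount:
20% of $83 = $16.60
Add to cost:
$83 + $16.60 = $99.60

$99.60


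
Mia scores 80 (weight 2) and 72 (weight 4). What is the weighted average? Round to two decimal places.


Weighted sum:
2 x 80 + 4 x 72 = 448
Total weight:
2 + 4 = 6
Weighted average:
448 / 6 = 74.6666... ≈ 74.67

74.67


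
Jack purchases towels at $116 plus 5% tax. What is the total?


Calculate the tax:
5% of $116 = $5.80
Add tax to price:
$116 + $5.80 = $121.80

$121.80


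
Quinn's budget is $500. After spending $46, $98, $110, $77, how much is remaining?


Add up expenses:
$46 + $98 + $110 + $77 = $331
Subtract from budget:
$500 - $331 = $169

$169


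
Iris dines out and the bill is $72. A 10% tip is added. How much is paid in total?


Calculate the tip:
10% of $72 = $7.20
Add tip to meal cost:
$72 + $7.20 = $79.20

$79.20


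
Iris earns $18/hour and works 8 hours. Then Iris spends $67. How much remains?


Calculate earnings:
8 x $18 = $144
Subtract spending:
$144 - $67 = $77

$77


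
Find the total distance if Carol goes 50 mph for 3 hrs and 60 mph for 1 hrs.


Leg 1 distance:
50 x 3 = 150 miles
Leg 2 distance:
60 x 1 = 60 miles
Total distance:
150 + 60 = 210 miles

210 miles


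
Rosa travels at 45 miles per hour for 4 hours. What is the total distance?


Use the formula: distance = speed x time
Speed = 45 mph, Time = 4 hours
45 x 4 = 180 miles

180 miles


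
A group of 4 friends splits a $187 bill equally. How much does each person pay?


Total bill: $187
Number of people: 4
Each pays: $187 / 4 = $46.75

$46.75


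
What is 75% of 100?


Convert percentage to decimal:
75% = 0.75
Multiply:
100 x 0.75 = 75

75


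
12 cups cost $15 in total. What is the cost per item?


Total cost: $15
Number of items: 12
Unit price: $15 / 12 = $1.25

$1.25


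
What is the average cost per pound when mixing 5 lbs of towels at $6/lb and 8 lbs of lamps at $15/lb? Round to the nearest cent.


Cost of towels:
5 x $6 = $30
Cost of lamps:
8 x $15 = $120
Total cost: $30 + $120 = $150
Total weight: 13 lbs
Average: $150 / 13 = $11.5384... ≈ $11.54/lb

$11.54/lb


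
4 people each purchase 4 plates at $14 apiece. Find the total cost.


Cost per person:
4 x $14 = $56
Group total:
4 x $56 = $224

$224


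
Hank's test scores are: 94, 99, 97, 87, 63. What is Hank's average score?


Add the scores:
94 + 99 + 97 + 87 + 63 = 440
Divide by the number of tests:
440 / 5 = 88

88


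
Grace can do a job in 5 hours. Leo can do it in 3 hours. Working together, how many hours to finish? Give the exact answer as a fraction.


Grace's rate: 1/5 of the job per hour
Leo's rate: 1/3 of the job per hour
Combined rate: 1/5 + 1/3 = 8/15 per hour
Time = 1 / (8/15) = 15/8 hours (≈ 1.88 hours)

15/8 hours


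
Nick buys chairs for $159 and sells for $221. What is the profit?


Selling price = $221
Cost price = $159
Profit = selling price - cost price:
Profit = $221 - $159 = $62

$62


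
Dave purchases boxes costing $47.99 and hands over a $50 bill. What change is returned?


Start with the amount paid:
$50
Subtract the price:
$50 - $47.99 = $2.01

$2.01


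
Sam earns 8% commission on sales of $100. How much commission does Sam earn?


Convert rate to decimal:
8% = 0.08
Multiply by sales:
$100 x 0.08 = $8

$8


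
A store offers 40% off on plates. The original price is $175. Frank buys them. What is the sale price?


Calculate the discount amount:
40% of $175 = $70
Subtract from original:
$175 - $70 = $105

$105


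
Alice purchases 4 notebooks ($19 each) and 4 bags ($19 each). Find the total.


Cost of notebooks:
4 x $19 = $76
Cost of bags:
4 x $19 = $76
Add both:
$76 + $76 = $152

$152


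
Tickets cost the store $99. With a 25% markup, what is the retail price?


Calculate the markup amount:
25% of $99 = $24.75
Add to cost:
$99 + $24.75 = $123.75

$123.75


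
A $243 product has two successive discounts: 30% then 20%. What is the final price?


First discount:
30% of $243 = $72.90
Price after first discount:
$243 - $72.90 = $170.10
Second discount:
20% of $170.10 = $34.02
Final price:
$170.10 - $34.02 = $136.08

$136.08


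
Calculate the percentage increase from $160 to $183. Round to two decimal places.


Find the absolute change:
|183 - 160| = 23
Divide by original and multiply by 100:
23 / 160 x 100 = 14.375% ≈ 14.38%

14.38%


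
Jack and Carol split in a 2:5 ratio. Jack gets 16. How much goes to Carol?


Find the multiplier:
16 / 2 = 8
Apply to Carol's share:
5 x 8 = 40

40


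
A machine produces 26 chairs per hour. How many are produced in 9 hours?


Production rate: 26 chairs per hour
Time: 9 hours
Total: 26 x 9 = 234 chairs

234 chairs


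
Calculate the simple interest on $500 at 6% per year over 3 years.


Use the formula I = P x R x T / 100
P x R x T = 500 x 6 x 3 = 9000
I = 9000 / 100 = $90

$90


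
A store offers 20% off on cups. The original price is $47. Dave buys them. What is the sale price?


Calculate the discount amount:
20% of $47 = $9.40
Subtract from original:
$47 - $9.40 = $37.60

$37.60


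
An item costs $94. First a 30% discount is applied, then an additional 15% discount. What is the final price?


First discount:
30% of $94 = $28.20
Price after first discount:
$94 - $28.20 = $65.80
Second discount:
15% of $65.80 = $9.87
Final price:
$65.80 - $9.87 = $55.93

$55.93


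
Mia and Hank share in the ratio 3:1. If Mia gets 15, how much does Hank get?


Find the multiplier:
15 / 3 = 5
Apply to Hank's share:
1 x 5 = 5

5


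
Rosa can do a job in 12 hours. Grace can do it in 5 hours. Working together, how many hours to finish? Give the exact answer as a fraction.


Rosa's rate: 1/12 of the job per hour
Grace's rate: 1/5 of the job per hour
Combined rate: 1/12 + 1/5 = 17/60 per hour
Time = 1 / (17/60) = 60/17 hours (≈ 3.53 hours)

60/17 hours


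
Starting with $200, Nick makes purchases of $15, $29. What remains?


Add up expenses:
$15 + $29 = $44
Subtract from budget:
$200 - $44 = $156

$156


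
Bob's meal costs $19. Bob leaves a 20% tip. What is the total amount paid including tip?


Calculate the tip:
20% of $19 = $3.80
Add tip to meal cost:
$19 + $3.80 = $22.80

$22.80


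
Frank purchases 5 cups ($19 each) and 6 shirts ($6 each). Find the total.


Cost of cups:
5 x $19 = $95
Cost of shirts:
6 x $6 = $36
Add both:
$95 + $36 = $131

$131


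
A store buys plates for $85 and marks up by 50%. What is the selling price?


Calculate the markup amount:
50% of $85 = $42.50
Add to cost:
$85 + $42.50 = $127.50

$127.50


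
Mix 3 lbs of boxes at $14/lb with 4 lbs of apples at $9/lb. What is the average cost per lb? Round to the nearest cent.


Cost of boxes:
3 x $14 = $42
Cost of apples:
4 x $9 = $36
Total cost: $42 + $36 = $78
Total weight: 7 lbs
Average: $78 / 7 = $11.1428... ≈ $11.14/lb

$11.14/lb


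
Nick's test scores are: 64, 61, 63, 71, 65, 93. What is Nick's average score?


Add the scores:
64 + 61 + 63 + 71 + 65 + 93 = 417
Divide by the number of tests:
417 / 6 = 69.5

69.5


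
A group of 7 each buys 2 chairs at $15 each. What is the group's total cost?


Cost per person:
2 x $15 = $30
Group total:
7 x $30 = $210

$210


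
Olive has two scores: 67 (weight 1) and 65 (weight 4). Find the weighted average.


Weighted sum:
1 x 67 + 4 x 65 = 327
Total weight:
1 + 4 = 5
Weighted average:
327 / 5 = 65.4

65.4


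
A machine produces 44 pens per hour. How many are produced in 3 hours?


Production rate: 44 pens per hour
Time: 3 hours
Total: 44 x 3 = 132 pens

132 pens


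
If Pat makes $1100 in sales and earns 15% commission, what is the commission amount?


Convert rate to decimal:
15% = 0.15
Multiply by sales:
$1100 x 0.15 = $165

$165


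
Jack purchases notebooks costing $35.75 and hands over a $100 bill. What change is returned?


Start with the amount paid:
$100
Subtract the price:
$100 - $35.75 = $64.25

$64.25


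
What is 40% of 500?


Convert percentage to decimal:
40% = 0.4
Multiply:
500 x 0.4 = 200

200


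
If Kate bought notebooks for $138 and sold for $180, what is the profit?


Selling price = $180
Cost price = $138
Profit = selling price - cost price:
Profit = $180 - $138 = $42

$42
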